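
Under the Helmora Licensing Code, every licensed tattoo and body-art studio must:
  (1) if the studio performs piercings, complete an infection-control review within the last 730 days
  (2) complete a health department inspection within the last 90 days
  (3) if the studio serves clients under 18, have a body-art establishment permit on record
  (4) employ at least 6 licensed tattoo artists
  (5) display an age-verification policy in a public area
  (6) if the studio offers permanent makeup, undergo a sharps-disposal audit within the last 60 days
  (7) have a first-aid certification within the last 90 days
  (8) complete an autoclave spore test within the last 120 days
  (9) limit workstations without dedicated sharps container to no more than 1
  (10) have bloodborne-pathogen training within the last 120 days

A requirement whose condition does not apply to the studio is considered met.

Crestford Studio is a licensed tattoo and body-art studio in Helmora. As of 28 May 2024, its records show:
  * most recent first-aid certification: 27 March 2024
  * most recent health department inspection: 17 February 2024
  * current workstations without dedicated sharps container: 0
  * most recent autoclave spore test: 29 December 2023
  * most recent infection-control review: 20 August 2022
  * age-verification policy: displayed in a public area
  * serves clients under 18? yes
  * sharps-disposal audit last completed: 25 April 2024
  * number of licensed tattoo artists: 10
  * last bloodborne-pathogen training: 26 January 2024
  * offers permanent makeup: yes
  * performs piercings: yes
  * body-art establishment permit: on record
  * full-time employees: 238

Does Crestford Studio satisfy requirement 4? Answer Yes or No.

Yes

4. licensed tattoo artists 10 ≥ 6 → met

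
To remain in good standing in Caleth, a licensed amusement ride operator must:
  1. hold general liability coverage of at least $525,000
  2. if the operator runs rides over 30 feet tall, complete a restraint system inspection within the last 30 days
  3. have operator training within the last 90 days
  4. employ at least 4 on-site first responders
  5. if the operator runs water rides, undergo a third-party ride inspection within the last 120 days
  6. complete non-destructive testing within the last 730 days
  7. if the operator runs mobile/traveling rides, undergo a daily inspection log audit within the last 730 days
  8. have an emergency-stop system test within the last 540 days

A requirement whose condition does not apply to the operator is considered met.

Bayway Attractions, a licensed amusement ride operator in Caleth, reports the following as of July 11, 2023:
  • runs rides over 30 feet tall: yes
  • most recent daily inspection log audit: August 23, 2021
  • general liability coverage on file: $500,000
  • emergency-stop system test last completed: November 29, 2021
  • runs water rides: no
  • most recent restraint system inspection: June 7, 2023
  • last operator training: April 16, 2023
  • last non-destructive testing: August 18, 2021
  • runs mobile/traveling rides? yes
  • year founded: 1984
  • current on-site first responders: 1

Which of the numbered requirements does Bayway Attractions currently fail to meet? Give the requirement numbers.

1. general liability coverage $500,000 < $525,000 → not met
2. condition 'runs rides over 30 feet tall' holds; restraint system inspection 34 days ago vs limit 30 → not met
3. operator training 86 days ago vs limit 90 → met
4. on-site first responders 1 < 4 → not met
5. condition 'runs water rides' does not hold → requirement n/a → met
6. non-destructive testing 692 days ago vs limit 730 → met
7. condition 'runs mobile/traveling rides' holds; daily inspection log audit 687 days ago vs limit 730 → met
8. emergency-stop system test 589 days ago vs limit 540 → not met
Not met: 1, 2, 4, 8

1, 2, 4, 8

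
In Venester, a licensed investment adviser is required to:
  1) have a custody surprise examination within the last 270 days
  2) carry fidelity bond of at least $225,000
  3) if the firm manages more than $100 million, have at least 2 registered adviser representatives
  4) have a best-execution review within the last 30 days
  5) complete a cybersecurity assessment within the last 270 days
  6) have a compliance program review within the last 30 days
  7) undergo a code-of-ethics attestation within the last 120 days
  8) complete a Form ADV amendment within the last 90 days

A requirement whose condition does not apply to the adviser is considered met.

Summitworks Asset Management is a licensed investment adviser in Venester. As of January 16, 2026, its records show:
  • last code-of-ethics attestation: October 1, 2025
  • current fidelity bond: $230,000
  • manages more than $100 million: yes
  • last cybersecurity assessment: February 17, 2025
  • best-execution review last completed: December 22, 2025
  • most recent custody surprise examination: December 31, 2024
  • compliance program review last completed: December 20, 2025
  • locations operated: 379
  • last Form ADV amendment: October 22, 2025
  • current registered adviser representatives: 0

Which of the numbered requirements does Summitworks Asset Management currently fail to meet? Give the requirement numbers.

1, 3, 5

1. custody surprise examination 381 days ago vs limit 270 → not met
2. fidelity bond $230,000 ≥ $225,000 → met
3. condition 'manages more than $100 million' holds; registered adviser representatives 0 < 2 → not met
4. best-execution review 25 days ago vs limit 30 → met
5. cybersecurity assessment 333 days ago vs limit 270 → not met
6. compliance program review 27 days ago vs limit 30 → met
7. code-of-ethics attestation 107 days ago vs limit 120 → met
8. Form ADV amendment 86 days ago vs limit 90 → met
Not met: 1, 3, 5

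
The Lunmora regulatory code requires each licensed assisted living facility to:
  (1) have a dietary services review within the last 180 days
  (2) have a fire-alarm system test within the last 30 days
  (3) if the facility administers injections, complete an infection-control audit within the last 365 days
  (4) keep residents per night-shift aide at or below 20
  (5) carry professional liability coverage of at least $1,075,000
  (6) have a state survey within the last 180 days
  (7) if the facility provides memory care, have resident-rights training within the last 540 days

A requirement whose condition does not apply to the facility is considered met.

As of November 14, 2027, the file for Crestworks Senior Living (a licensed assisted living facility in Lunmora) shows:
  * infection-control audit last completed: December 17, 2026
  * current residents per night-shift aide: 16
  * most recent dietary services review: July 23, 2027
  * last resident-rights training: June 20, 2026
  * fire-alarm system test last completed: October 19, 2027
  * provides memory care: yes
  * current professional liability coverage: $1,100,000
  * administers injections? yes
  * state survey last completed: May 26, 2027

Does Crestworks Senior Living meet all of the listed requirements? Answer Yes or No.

1. dietary services review 114 days ago vs limit 180 → met
2. fire-alarm system test 26 days ago vs limit 30 → met
3. condition 'administers injections' holds; infection-control audit 332 days ago vs limit 365 → met
4. residents per night-shift aide 16 ≤ 20 → met
5. professional liability coverage $1,100,000 ≥ $1,075,000 → met
6. state survey 172 days ago vs limit 180 → met
7. condition 'provides memory care' holds; resident-rights training 512 days ago vs limit 540 → met
All met.

Yes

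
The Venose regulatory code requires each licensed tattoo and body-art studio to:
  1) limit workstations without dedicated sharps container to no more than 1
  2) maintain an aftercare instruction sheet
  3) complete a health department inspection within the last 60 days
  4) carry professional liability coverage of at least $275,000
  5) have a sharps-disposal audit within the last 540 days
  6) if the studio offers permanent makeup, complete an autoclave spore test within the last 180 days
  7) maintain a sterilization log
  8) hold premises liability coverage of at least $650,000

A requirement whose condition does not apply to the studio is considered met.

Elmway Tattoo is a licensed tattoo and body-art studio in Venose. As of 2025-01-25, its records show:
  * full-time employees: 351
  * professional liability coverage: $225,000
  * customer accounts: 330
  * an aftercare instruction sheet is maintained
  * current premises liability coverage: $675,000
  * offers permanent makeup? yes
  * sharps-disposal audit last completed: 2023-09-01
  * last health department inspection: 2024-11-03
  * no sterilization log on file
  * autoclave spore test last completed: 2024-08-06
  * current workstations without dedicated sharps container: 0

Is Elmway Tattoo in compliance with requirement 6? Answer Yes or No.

Yes

6. condition 'offers permanent makeup' holds; autoclave spore test 172 days ago vs limit 180 → met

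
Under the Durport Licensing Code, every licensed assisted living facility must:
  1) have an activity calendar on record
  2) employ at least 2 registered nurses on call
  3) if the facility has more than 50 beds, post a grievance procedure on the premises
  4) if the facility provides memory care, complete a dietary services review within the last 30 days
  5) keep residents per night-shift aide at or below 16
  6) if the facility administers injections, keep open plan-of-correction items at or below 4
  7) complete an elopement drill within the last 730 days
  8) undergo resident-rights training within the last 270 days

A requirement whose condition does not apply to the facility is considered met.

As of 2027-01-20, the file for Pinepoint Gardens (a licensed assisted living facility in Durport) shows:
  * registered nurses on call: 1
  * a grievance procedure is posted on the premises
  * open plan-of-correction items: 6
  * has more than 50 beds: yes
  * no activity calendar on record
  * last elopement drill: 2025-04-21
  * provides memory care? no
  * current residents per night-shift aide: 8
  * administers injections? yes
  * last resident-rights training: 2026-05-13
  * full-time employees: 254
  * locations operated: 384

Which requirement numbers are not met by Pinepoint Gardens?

1, 2, 6

1. activity calendar absent → not met
2. registered nurses on call 1 < 2 → not met
3. condition 'has more than 50 beds' holds; grievance procedure present → met
4. condition 'provides memory care' does not hold → requirement n/a → met
5. residents per night-shift aide 8 ≤ 16 → met
6. condition 'administers injections' holds; open plan-of-correction items 6 > 4 → not met
7. elopement drill 639 days ago vs limit 730 → met
8. resident-rights training 252 days ago vs limit 270 → met
Not met: 1, 2, 6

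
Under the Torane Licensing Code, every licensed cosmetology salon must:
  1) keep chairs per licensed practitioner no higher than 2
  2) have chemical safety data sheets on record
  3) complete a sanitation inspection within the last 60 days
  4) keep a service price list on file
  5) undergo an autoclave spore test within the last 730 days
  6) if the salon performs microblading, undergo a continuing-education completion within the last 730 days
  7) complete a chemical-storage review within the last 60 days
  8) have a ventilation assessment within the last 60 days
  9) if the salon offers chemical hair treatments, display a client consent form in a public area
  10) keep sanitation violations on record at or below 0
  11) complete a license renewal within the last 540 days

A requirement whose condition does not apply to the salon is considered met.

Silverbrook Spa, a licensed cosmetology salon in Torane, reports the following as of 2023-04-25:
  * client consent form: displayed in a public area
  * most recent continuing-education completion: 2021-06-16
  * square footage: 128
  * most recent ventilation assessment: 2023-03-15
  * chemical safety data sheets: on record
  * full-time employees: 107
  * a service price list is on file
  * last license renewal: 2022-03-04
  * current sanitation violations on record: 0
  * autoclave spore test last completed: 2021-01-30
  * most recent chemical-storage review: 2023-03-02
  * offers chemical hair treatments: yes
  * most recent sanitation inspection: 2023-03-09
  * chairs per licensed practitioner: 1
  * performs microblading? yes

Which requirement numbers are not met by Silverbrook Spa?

1. chairs per licensed practitioner 1 ≤ 2 → met
2. chemical safety data sheets present → met
3. sanitation inspection 47 days ago vs limit 60 → met
4. service price list present → met
5. autoclave spore test 815 days ago vs limit 730 → not met
6. condition 'performs microblading' holds; continuing-education completion 678 days ago vs limit 730 → met
7. chemical-storage review 54 days ago vs limit 60 → met
8. ventilation assessment 41 days ago vs limit 60 → met
9. condition 'offers chemical hair treatments' holds; client consent form present → met
10. sanitation violations on record 0 ≤ 0 → met
11. license renewal 417 days ago vs limit 540 → met
Not met: 5

5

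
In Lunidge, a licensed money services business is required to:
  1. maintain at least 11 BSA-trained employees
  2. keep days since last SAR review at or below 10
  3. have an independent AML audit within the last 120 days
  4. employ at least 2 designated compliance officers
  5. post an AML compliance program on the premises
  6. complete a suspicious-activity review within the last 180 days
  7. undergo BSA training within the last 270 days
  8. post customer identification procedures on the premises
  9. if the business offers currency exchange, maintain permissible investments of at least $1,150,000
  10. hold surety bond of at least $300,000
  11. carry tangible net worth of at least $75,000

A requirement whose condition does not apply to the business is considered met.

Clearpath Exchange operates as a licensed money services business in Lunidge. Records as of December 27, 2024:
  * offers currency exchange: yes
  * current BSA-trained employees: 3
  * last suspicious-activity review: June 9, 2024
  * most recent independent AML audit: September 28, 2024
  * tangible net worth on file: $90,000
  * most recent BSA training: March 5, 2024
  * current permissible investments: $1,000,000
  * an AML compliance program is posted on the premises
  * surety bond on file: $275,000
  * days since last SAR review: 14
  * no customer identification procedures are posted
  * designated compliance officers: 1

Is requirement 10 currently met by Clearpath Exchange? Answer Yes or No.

10. surety bond $275,000 < $300,000 → not met

No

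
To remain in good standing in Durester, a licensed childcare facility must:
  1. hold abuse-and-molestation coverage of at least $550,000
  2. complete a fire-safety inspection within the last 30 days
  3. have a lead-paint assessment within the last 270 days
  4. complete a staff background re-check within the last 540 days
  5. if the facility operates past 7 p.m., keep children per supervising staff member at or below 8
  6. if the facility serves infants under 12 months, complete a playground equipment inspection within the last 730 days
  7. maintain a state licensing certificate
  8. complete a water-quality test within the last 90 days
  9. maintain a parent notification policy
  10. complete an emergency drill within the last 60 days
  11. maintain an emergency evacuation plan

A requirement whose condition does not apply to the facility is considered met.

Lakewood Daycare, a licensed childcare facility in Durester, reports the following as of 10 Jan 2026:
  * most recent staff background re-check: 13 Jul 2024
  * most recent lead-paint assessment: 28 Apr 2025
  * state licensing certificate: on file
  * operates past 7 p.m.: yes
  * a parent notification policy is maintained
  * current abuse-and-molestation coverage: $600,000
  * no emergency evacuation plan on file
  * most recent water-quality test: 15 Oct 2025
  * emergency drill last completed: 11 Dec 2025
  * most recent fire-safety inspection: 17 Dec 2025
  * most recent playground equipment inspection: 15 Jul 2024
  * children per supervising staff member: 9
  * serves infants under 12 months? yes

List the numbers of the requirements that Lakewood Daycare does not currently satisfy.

4, 5, 11

1. abuse-and-molestation coverage $600,000 ≥ $550,000 → met
2. fire-safety inspection 24 days ago vs limit 30 → met
3. lead-paint assessment 257 days ago vs limit 270 → met
4. staff background re-check 546 days ago vs limit 540 → not met
5. condition 'operates past 7 p.m.' holds; children per supervising staff member 9 > 8 → not met
6. condition 'serves infants under 12 months' holds; playground equipment inspection 544 days ago vs limit 730 → met
7. state licensing certificate present → met
8. water-quality test 87 days ago vs limit 90 → met
9. parent notification policy present → met
10. emergency drill 30 days ago vs limit 60 → met
11. emergency evacuation plan absent → not met
Not met: 4, 5, 11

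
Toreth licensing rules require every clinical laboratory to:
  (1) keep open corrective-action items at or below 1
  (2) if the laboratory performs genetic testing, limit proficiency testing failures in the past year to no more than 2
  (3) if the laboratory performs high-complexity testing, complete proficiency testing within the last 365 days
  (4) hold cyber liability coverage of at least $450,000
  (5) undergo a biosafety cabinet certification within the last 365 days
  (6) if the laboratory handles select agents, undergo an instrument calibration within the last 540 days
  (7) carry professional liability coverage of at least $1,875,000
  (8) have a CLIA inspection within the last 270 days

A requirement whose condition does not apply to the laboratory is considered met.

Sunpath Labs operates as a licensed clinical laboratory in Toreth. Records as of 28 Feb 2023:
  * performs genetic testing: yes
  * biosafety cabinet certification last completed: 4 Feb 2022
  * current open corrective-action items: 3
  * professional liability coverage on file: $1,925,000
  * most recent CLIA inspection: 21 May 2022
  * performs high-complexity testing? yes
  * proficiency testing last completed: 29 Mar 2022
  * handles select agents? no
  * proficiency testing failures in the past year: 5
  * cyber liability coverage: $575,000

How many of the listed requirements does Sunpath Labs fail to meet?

4

1. open corrective-action items 3 > 1 → not met
2. condition 'performs genetic testing' holds; proficiency testing failures in the past year 5 > 2 → not met
3. condition 'performs high-complexity testing' holds; proficiency testing 336 days ago vs limit 365 → met
4. cyber liability coverage $575,000 ≥ $450,000 → met
5. biosafety cabinet certification 389 days ago vs limit 365 → not met
6. condition 'handles select agents' does not hold → requirement n/a → met
7. professional liability coverage $1,925,000 ≥ $1,875,000 → met
8. CLIA inspection 283 days ago vs limit 270 → not met
Not met: 4 of 8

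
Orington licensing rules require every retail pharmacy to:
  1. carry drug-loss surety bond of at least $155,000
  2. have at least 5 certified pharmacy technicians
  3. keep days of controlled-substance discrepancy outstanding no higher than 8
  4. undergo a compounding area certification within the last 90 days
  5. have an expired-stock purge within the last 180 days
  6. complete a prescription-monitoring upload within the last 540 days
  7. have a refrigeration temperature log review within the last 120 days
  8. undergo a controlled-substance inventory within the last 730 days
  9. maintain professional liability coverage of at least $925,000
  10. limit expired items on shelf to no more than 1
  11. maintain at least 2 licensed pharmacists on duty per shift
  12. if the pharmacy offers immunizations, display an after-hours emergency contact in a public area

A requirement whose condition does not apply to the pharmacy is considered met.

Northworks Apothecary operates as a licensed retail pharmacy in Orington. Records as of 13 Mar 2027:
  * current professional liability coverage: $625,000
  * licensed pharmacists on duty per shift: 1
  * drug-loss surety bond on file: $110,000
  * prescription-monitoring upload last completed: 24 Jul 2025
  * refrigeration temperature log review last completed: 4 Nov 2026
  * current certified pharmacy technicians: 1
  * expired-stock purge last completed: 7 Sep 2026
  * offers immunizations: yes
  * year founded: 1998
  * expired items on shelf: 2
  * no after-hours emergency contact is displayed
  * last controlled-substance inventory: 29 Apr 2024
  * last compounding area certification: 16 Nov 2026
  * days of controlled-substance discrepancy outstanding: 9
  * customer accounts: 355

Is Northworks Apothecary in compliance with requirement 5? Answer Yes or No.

No

5. expired-stock purge 187 days ago vs limit 180 → not met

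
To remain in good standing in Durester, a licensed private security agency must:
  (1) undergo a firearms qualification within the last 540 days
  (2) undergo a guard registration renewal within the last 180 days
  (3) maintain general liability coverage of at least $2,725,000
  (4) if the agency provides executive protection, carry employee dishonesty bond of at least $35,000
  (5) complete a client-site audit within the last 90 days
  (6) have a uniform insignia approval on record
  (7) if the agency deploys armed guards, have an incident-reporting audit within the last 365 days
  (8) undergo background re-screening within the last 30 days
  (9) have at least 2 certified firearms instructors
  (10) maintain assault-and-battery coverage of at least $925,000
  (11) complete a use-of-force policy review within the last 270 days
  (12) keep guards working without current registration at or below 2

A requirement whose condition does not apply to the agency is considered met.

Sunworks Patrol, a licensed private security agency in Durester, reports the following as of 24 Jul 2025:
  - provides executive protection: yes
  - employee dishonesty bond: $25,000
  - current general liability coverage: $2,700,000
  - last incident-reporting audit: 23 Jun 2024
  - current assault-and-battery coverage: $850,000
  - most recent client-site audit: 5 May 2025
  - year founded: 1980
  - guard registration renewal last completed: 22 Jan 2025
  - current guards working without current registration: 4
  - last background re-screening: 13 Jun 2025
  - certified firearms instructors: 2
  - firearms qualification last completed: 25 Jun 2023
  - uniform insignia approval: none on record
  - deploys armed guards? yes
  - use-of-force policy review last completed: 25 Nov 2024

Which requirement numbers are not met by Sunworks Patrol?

1. firearms qualification 760 days ago vs limit 540 → not met
2. guard registration renewal 183 days ago vs limit 180 → not met
3. general liability coverage $2,700,000 < $2,725,000 → not met
4. condition 'provides executive protection' holds; employee dishonesty bond $25,000 < $35,000 → not met
5. client-site audit 80 days ago vs limit 90 → met
6. uniform insignia approval absent → not met
7. condition 'deploys armed guards' holds; incident-reporting audit 396 days ago vs limit 365 → not met
8. background re-screening 41 days ago vs limit 30 → not met
9. certified firearms instructors 2 ≥ 2 → met
10. assault-and-battery coverage $850,000 < $925,000 → not met
11. use-of-force policy review 241 days ago vs limit 270 → met
12. guards working without current registration 4 > 2 → not met
Not met: 1, 2, 3, 4, 6, 7, 8, 10, 12

1, 2, 3, 4, 6, 7, 8, 10, 12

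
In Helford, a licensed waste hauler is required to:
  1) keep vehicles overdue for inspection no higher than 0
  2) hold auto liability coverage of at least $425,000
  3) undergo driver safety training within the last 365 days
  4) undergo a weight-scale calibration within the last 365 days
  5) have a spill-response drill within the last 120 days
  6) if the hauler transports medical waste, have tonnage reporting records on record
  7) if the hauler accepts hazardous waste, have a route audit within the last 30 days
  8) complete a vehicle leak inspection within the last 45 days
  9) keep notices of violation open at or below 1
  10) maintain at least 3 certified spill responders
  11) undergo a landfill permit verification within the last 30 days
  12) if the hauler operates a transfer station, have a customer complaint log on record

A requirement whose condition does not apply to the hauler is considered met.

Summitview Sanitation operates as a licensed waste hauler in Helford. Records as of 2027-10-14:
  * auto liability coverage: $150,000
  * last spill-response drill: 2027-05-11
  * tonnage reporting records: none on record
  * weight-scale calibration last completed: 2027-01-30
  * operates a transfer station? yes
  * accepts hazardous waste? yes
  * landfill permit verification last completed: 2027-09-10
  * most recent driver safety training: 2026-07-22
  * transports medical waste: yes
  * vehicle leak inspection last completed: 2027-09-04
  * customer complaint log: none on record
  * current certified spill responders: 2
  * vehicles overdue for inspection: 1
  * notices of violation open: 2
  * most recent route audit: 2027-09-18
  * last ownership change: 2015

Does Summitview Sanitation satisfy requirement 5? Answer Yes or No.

5. spill-response drill 156 days ago vs limit 120 → not met

No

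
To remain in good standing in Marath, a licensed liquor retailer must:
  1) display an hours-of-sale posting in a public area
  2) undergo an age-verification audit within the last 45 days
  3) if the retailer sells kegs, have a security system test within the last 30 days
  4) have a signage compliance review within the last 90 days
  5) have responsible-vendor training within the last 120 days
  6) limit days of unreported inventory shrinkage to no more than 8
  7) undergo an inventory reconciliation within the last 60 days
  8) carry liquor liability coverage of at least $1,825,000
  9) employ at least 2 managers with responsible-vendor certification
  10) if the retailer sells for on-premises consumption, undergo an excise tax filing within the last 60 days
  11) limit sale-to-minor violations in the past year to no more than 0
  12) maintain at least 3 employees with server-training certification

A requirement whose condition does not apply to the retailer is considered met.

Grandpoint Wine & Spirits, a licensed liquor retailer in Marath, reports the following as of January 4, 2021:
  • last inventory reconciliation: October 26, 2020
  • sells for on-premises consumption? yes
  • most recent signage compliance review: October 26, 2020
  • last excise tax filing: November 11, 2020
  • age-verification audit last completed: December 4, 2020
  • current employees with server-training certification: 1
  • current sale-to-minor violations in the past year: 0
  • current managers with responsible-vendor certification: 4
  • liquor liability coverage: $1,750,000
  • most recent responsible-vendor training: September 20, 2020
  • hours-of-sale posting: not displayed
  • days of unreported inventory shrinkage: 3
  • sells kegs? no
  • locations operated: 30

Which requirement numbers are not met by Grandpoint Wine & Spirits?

1. hours-of-sale posting absent → not met
2. age-verification audit 31 days ago vs limit 45 → met
3. condition 'sells kegs' does not hold → requirement n/a → met
4. signage compliance review 70 days ago vs limit 90 → met
5. responsible-vendor training 106 days ago vs limit 120 → met
6. days of unreported inventory shrinkage 3 ≤ 8 → met
7. inventory reconciliation 70 days ago vs limit 60 → not met
8. liquor liability coverage $1,750,000 < $1,825,000 → not met
9. managers with responsible-vendor certification 4 ≥ 2 → met
10. condition 'sells for on-premises consumption' holds; excise tax filing 54 days ago vs limit 60 → met
11. sale-to-minor violations in the past year 0 ≤ 0 → met
12. employees with server-training certification 1 < 3 → not met
Not met: 1, 7, 8, 12

1, 7, 8, 12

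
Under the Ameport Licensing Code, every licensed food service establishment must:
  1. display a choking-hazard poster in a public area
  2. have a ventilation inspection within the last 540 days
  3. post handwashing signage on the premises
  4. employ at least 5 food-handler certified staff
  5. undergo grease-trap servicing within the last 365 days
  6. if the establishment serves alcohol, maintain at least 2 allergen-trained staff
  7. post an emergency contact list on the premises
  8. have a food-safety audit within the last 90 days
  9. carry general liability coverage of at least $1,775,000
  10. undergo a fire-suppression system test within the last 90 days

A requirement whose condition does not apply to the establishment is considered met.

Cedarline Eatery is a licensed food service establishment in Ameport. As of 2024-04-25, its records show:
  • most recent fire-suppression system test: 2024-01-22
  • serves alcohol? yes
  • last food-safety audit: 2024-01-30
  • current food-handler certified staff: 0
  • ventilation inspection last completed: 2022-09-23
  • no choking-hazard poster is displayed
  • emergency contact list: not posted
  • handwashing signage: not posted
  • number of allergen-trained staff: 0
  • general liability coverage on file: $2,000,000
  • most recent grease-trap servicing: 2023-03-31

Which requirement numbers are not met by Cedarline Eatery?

1. choking-hazard poster absent → not met
2. ventilation inspection 580 days ago vs limit 540 → not met
3. handwashing signage absent → not met
4. food-handler certified staff 0 < 5 → not met
5. grease-trap servicing 391 days ago vs limit 365 → not met
6. condition 'serves alcohol' holds; allergen-trained staff 0 < 2 → not met
7. emergency contact list absent → not met
8. food-safety audit 86 days ago vs limit 90 → met
9. general liability coverage $2,000,000 ≥ $1,775,000 → met
10. fire-suppression system test 94 days ago vs limit 90 → not met
Not met: 1, 2, 3, 4, 5, 6, 7, 10

1, 2, 3, 4, 5, 6, 7, 10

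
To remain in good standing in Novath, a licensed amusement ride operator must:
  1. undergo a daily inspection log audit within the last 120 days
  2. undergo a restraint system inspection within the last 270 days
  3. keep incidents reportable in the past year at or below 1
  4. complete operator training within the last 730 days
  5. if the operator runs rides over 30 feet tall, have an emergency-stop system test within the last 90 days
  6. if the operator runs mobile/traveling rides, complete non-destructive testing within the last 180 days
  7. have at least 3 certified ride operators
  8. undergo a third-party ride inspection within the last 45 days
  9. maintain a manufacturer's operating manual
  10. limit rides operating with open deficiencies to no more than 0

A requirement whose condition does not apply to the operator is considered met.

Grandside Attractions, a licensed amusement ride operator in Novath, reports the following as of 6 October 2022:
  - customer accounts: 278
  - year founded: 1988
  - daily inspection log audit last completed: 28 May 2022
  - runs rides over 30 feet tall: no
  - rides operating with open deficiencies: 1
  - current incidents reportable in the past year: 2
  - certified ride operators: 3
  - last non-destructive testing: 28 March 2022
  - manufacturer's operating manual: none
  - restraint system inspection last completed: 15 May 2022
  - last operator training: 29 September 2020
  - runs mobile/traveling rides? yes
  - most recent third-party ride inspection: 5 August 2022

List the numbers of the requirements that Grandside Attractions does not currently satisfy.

1. daily inspection log audit 131 days ago vs limit 120 → not met
2. restraint system inspection 144 days ago vs limit 270 → met
3. incidents reportable in the past year 2 > 1 → not met
4. operator training 737 days ago vs limit 730 → not met
5. condition 'runs rides over 30 feet tall' does not hold → requirement n/a → met
6. condition 'runs mobile/traveling rides' holds; non-destructive testing 192 days ago vs limit 180 → not met
7. certified ride operators 3 ≥ 3 → met
8. third-party ride inspection 62 days ago vs limit 45 → not met
9. manufacturer's operating manual absent → not met
10. rides operating with open deficiencies 1 > 0 → not met
Not met: 1, 3, 4, 6, 8, 9, 10

1, 3, 4, 6, 8, 9, 10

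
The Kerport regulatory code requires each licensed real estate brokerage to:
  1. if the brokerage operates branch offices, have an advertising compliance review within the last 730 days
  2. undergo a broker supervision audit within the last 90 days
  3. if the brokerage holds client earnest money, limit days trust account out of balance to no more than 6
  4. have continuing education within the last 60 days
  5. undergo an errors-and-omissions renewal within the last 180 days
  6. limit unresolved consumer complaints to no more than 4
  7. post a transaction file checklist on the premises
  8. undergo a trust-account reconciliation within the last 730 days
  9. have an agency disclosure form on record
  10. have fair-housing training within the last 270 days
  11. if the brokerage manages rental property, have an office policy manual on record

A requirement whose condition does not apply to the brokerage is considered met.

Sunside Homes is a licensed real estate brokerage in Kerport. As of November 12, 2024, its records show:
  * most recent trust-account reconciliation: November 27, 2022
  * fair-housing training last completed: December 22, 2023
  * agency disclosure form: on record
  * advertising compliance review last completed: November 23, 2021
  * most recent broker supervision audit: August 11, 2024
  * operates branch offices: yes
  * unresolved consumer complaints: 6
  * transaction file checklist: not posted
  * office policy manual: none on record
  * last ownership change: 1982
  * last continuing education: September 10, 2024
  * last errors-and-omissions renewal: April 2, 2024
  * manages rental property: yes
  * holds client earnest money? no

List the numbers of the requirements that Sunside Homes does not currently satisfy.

1, 2, 4, 5, 6, 7, 10, 11

1. condition 'operates branch offices' holds; advertising compliance review 1085 days ago vs limit 730 → not met
2. broker supervision audit 93 days ago vs limit 90 → not met
3. condition 'holds client earnest money' does not hold → requirement n/a → met
4. continuing education 63 days ago vs limit 60 → not met
5. errors-and-omissions renewal 224 days ago vs limit 180 → not met
6. unresolved consumer complaints 6 > 4 → not met
7. transaction file checklist absent → not met
8. trust-account reconciliation 716 days ago vs limit 730 → met
9. agency disclosure form present → met
10. fair-housing training 326 days ago vs limit 270 → not met
11. condition 'manages rental property' holds; office policy manual absent → not met
Not met: 1, 2, 4, 5, 6, 7, 10, 11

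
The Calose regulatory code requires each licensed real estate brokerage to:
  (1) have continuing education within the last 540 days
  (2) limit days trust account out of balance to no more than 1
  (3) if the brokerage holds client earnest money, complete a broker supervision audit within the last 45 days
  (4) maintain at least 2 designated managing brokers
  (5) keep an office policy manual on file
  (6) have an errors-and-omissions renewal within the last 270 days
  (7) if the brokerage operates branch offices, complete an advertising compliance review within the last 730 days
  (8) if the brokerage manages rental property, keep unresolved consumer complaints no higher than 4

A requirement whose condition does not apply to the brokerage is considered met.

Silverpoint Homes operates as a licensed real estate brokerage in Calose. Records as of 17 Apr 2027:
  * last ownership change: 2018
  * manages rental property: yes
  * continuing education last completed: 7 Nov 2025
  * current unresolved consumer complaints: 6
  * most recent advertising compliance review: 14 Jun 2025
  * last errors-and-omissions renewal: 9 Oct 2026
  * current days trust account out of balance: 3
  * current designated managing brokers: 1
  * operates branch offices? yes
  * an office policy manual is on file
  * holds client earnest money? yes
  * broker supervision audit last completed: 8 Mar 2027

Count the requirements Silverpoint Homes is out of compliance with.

1. continuing education 526 days ago vs limit 540 → met
2. days trust account out of balance 3 > 1 → not met
3. condition 'holds client earnest money' holds; broker supervision audit 40 days ago vs limit 45 → met
4. designated managing brokers 1 < 2 → not met
5. office policy manual present → met
6. errors-and-omissions renewal 190 days ago vs limit 270 → met
7. condition 'operates branch offices' holds; advertising compliance review 672 days ago vs limit 730 → met
8. condition 'manages rental property' holds; unresolved consumer complaints 6 > 4 → not met
Not met: 3 of 8

3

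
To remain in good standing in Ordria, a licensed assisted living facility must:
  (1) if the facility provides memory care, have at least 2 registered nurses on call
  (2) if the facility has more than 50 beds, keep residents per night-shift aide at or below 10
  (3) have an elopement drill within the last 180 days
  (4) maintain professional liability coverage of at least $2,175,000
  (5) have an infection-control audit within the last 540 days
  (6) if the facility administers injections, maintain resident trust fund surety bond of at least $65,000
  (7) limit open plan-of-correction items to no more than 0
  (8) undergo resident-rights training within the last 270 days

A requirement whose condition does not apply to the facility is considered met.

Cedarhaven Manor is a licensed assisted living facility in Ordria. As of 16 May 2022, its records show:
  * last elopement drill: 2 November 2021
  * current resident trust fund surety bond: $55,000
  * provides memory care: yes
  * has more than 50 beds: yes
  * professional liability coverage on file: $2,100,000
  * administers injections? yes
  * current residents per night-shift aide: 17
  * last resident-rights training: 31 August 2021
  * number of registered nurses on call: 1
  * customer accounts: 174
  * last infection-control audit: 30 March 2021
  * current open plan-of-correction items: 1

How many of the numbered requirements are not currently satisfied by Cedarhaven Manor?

1. condition 'provides memory care' holds; registered nurses on call 1 < 2 → not met
2. condition 'has more than 50 beds' holds; residents per night-shift aide 17 > 10 → not met
3. elopement drill 195 days ago vs limit 180 → not met
4. professional liability coverage $2,100,000 < $2,175,000 → not met
5. infection-control audit 412 days ago vs limit 540 → met
6. condition 'administers injections' holds; resident trust fund surety bond $55,000 < $65,000 → not met
7. open plan-of-correction items 1 > 0 → not met
8. resident-rights training 258 days ago vs limit 270 → met
Not met: 6 of 8

6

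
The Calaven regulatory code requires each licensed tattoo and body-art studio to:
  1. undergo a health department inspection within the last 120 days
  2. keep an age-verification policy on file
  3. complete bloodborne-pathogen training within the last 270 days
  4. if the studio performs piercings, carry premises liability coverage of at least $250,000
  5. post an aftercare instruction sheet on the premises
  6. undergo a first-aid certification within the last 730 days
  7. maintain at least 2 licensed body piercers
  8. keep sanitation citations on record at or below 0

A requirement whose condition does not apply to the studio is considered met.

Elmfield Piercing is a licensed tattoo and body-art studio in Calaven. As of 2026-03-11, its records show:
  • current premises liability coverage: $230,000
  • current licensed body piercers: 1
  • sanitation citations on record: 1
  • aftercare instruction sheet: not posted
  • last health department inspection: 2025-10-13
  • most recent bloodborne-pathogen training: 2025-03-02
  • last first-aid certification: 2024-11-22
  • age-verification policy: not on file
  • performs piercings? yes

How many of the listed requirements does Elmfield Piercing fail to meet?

7

1. health department inspection 149 days ago vs limit 120 → not met
2. age-verification policy absent → not met
3. bloodborne-pathogen training 374 days ago vs limit 270 → not met
4. condition 'performs piercings' holds; premises liability coverage $230,000 < $250,000 → not met
5. aftercare instruction sheet absent → not met
6. first-aid certification 474 days ago vs limit 730 → met
7. licensed body piercers 1 < 2 → not met
8. sanitation citations on record 1 > 0 → not met
Not met: 7 of 8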